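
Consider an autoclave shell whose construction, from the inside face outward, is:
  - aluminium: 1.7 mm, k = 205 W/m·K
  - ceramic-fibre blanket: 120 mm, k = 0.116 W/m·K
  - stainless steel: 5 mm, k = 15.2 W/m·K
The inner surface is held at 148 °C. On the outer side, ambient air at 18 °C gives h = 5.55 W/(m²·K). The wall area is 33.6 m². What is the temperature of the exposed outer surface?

Treating each layer as a thermal resistance in series:
R_aluminium = L/(kA) = 0.0017/(205×33.6) = 2.468×10^-7 K/W
R_ceramic-fibre blanket = L/(kA) = 0.12/(0.116×33.6) = 0.03079 K/W
R_stainless steel = L/(kA) = 0.005/(15.2×33.6) = 9.79×10^-6 K/W
R_outer film = 1/(h_o·A) = 1/(5.55×33.6) = 0.005363 K/W
R_total = 0.03616 K/W;  Q = ΔT/R_total = 130/0.03616 = 3595 W
T_interface = T_inner − Q·ΣR(inner→interface) = 148 − 3600×0.0308

T ≈ 37.3 °C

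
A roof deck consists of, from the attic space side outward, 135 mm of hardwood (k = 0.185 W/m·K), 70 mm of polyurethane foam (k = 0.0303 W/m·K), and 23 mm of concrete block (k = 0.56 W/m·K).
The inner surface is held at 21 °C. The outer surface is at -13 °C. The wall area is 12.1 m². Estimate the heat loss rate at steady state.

Q ≈ 134 W

Series thermal resistances:
R_hardwood = L/(kA) = 0.135/(0.185×12.1) = 0.06031 K/W
R_polyurethane foam = L/(kA) = 0.07/(0.0303×12.1) = 0.1909 K/W
R_concrete block = L/(kA) = 0.023/(0.56×12.1) = 0.003394 K/W
R_total = 0.2546 K/W
Q = ΔT / R_total = 34 / 0.2546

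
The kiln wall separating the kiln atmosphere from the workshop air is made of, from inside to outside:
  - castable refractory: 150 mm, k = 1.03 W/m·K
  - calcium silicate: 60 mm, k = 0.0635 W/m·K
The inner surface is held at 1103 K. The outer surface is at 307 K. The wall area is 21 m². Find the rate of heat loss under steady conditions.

Q ≈ 15300 W

Model the wall as resistances in series:
R_castable refractory = L/(kA) = 0.15/(1.03×21) = 0.006935 K/W
R_calcium silicate = L/(kA) = 0.06/(0.0635×21) = 0.04499 K/W
R_total = 0.05193 K/W
Q = ΔT / R_total = 796 / 0.05193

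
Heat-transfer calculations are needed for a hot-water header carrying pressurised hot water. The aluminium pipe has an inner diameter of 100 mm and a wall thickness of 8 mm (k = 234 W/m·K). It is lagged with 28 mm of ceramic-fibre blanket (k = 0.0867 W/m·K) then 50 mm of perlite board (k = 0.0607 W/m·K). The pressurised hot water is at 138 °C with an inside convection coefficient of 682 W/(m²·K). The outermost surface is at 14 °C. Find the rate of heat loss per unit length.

Treating each annulus and film as a series resistance:
R_inner film = 1/(h_i·2πr₁L) = 1/(682×2π×0.05×1) = 0.004667 K/W
R_aluminium pipe wall = ln(58/50)/(2π×234×1) = 1.009×10^-4 K/W
R_ceramic-fibre blanket = ln(86/58)/(2π×0.0867×1) = 0.7231 K/W
R_perlite board = ln(136/86)/(2π×0.0607×1) = 1.202 K/W
R_total = 1.93 K/W
Q = ΔT/R_total = 124/1.93

q′ ≈ 64.3 W/m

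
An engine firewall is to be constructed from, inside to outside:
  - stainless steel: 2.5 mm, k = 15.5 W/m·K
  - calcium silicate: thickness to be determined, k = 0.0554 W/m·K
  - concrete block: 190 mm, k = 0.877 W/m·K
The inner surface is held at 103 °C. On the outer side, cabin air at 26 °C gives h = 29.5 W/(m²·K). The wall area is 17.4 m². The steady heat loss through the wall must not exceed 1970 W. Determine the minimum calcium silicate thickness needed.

L ≈ 23.8 mm

Thermal resistances in series:
R_stainless steel = L/(kA) = 0.0025/(15.5×17.4) = 9.27×10^-6 K/W
R_concrete block = L/(kA) = 0.19/(0.877×17.4) = 0.01245 K/W
R_outer film = 1/(h_o·A) = 1/(29.5×17.4) = 0.001948 K/W
Sum of the known resistances R_other = 0.01441 K/W
Required total resistance R_tot = ΔT/Q_allow = 77/1970 = 0.03909 K/W
R_calcium silicate = R_tot − R_other = 0.02468 K/W
L = R·k·A = 0.02468×0.0554×17.4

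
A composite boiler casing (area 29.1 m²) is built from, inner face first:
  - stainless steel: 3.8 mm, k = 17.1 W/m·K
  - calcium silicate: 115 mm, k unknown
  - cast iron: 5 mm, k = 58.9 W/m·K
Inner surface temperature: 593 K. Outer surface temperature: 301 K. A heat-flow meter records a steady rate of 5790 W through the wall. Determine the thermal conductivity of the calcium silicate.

k ≈ 0.0784 W/(m·K)

Model the wall as resistances in series:
R_stainless steel = L/(kA) = 0.0038/(17.1×29.1) = 7.637×10^-6 K/W
R_cast iron = L/(kA) = 0.005/(58.9×29.1) = 2.917×10^-6 K/W
Sum of known resistances R_other = 1.055×10^-5 K/W
Total R = ΔT/Q = 292/5790 = 0.05043 K/W
R_calcium silicate = R_total − R_other = 0.05042 K/W
k = L/(R·A) = 0.115/(0.05042×29.1)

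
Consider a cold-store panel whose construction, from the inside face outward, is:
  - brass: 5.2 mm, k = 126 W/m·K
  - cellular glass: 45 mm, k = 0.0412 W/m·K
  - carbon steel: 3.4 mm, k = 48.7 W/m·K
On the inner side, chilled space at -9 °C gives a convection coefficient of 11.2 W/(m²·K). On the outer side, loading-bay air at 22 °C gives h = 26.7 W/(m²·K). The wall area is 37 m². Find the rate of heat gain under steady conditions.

Q ≈ 941 W

Thermal resistances in series:
R_inner film = 1/(h_i·A) = 1/(11.2×37) = 0.002413 K/W
R_brass = L/(kA) = 0.0052/(126×37) = 1.115×10^-6 K/W
R_cellular glass = L/(kA) = 0.045/(0.0412×37) = 0.02952 K/W
R_carbon steel = L/(kA) = 0.0034/(48.7×37) = 1.887×10^-6 K/W
R_outer film = 1/(h_o·A) = 1/(26.7×37) = 0.001012 K/W
R_total = 0.03295 K/W
Q = ΔT / R_total = 31 / 0.03295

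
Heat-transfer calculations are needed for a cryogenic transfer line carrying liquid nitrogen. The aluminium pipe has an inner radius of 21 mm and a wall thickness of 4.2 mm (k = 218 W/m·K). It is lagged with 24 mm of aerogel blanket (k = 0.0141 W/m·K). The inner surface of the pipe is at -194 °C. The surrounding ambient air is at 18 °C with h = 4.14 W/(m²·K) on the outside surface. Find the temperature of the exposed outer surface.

Per-layer cylindrical resistances, series-summed:
R_aluminium pipe wall = ln(25.2/21)/(2π×218×1) = 1.331×10^-4 K/W
R_aerogel blanket = ln(49.2/25.2)/(2π×0.0141×1) = 7.552 K/W
R_outer film = 1/(h_o·2πr_oL) = 1/(4.14×2π×0.0492×1) = 0.7814 K/W
R_total = 8.333 K/W
Q = ΔT/R_total = 212/8.333
Q = 25.4 W/m
T_interface = T_inner + Q·ΣR(inner→interface) = -194 + 25.4×7.552

T ≈ -1.88 °C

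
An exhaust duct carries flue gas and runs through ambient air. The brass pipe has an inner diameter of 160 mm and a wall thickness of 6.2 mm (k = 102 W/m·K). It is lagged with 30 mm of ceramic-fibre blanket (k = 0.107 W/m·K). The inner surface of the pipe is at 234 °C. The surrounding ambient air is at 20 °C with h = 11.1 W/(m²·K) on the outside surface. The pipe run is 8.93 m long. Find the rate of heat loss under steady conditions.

Cylindrical conduction, so R = ln(r₂/r₁)/(2πkL) per layer, in series:
R_brass pipe wall = ln(86.2/80)/(2π×102×8.93) = 1.304×10^-5 K/W
R_ceramic-fibre blanket = ln(116.2/86.2)/(2π×0.107×8.93) = 0.04974 K/W
R_outer film = 1/(h_o·2πr_oL) = 1/(11.1×2π×0.1162×8.93) = 0.01382 K/W
R_total = 0.06357 K/W
Q = ΔT/R_total = 214/0.06357

Q ≈ 3370 W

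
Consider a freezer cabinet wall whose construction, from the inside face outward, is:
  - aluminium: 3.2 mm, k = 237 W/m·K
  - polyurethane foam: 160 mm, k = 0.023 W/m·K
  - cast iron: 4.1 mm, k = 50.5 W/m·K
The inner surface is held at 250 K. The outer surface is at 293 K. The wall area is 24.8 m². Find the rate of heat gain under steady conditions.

Thermal resistances in series:
R_aluminium = L/(kA) = 0.0032/(237×24.8) = 5.444×10^-7 K/W
R_polyurethane foam = L/(kA) = 0.16/(0.023×24.8) = 0.2805 K/W
R_cast iron = L/(kA) = 0.0041/(50.5×24.8) = 3.274×10^-6 K/W
R_total = 0.2805 K/W
Q = ΔT / R_total = 43 / 0.2805

Q ≈ 153 W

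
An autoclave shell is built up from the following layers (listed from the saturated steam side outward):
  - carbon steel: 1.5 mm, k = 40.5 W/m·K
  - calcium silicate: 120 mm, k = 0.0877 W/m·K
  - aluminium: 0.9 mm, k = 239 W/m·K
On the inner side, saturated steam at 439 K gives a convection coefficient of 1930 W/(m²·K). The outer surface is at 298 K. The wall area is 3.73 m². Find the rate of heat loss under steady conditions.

Model the wall as resistances in series:
R_inner film = 1/(h_i·A) = 1/(1930×3.73) = 1.389×10^-4 K/W
R_carbon steel = L/(kA) = 0.0015/(40.5×3.73) = 9.93×10^-6 K/W
R_calcium silicate = L/(kA) = 0.12/(0.0877×3.73) = 0.3668 K/W
R_aluminium = L/(kA) = 0.0009/(239×3.73) = 1.01×10^-6 K/W
R_total = 0.367 K/W
Q = ΔT / R_total = 141 / 0.367

Q ≈ 384 W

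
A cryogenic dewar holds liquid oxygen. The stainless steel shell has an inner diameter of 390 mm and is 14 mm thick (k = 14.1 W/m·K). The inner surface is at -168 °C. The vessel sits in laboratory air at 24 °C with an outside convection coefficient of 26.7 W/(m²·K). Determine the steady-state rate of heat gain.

Each spherical layer contributes R = (1/r_i − 1/r_o)/(4πk):
R_stainless steel shell = (1/0.195 − 1/0.209)/(4π×14.1) = 0.001939 K/W
R_outer film = 1/(h·4πr_o²) = 1/(26.7×4π×0.209²) = 0.06823 K/W
R_total = 0.07017 K/W
Q = ΔT/R_total = 192/0.07017

Q ≈ 2740 W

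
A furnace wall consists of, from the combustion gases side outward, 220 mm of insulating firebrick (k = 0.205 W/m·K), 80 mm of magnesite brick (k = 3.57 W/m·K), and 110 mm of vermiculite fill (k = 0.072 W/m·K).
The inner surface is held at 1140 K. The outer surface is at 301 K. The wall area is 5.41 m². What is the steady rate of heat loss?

Q ≈ 1730 W

Series thermal resistances:
R_insulating firebrick = L/(kA) = 0.22/(0.205×5.41) = 0.1984 K/W
R_magnesite brick = L/(kA) = 0.08/(3.57×5.41) = 0.004142 K/W
R_vermiculite fill = L/(kA) = 0.11/(0.072×5.41) = 0.2824 K/W
R_total = 0.4849 K/W
Q = ΔT / R_total = 839 / 0.4849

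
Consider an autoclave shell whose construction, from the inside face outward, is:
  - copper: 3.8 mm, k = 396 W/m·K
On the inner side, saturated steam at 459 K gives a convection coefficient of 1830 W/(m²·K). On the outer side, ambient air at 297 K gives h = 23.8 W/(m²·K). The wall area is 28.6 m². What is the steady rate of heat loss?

Q ≈ 109000 W

Treating each layer as a thermal resistance in series:
R_inner film = 1/(h_i·A) = 1/(1830×28.6) = 1.911×10^-5 K/W
R_copper = L/(kA) = 0.0038/(396×28.6) = 3.355×10^-7 K/W
R_outer film = 1/(h_o·A) = 1/(23.8×28.6) = 0.001469 K/W
R_total = 0.001489 K/W
Q = ΔT / R_total = 162 / 0.001489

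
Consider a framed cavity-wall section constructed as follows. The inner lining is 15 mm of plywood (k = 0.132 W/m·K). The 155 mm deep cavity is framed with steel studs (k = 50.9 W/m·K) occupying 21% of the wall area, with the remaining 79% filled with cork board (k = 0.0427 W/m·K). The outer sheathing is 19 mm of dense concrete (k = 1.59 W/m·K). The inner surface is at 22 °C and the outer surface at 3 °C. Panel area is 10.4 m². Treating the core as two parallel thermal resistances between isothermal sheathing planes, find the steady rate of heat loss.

Q ≈ 1410 W

Sheathing layers in series; stud and cavity paths in parallel between them.
R_inner = 0.015/(0.132×10.4) = 0.01093 K/W
R_stud  = 0.155/(50.9×0.21×10.4) = 0.001394 K/W
R_cav   = 0.155/(0.0427×0.79×10.4) = 0.4418 K/W
1/R_core = 1/R_stud + 1/R_cav → R_core = 0.00139 K/W
R_outer = 0.019/(1.59×10.4) = 0.001149 K/W
R_total = 0.01347 K/W
Q = ΔT/R_total = 19/0.01347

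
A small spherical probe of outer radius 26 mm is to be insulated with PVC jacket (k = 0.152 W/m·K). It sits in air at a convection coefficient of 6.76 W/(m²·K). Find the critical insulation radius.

For a sphere r_cr = 2k/h = 2×0.152/6.76
r_cr = 45 mm; since the bare radius (26 mm) is below r_cr, adding a thin layer of insulation will *increase* heat loss.

r_cr ≈ 45 mm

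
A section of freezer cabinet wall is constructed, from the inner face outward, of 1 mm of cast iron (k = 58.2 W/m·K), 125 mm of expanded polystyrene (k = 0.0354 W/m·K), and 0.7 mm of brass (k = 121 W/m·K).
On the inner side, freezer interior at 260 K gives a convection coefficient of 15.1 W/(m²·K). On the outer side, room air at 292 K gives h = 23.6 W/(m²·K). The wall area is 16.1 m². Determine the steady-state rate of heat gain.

Q ≈ 142 W

Thermal resistances in series:
R_inner film = 1/(h_i·A) = 1/(15.1×16.1) = 0.004113 K/W
R_cast iron = L/(kA) = 0.001/(58.2×16.1) = 1.067×10^-6 K/W
R_expanded polystyrene = L/(kA) = 0.125/(0.0354×16.1) = 0.2193 K/W
R_brass = L/(kA) = 0.0007/(121×16.1) = 3.593×10^-7 K/W
R_outer film = 1/(h_o·A) = 1/(23.6×16.1) = 0.002632 K/W
R_total = 0.2261 K/W
Q = ΔT / R_total = 32 / 0.2261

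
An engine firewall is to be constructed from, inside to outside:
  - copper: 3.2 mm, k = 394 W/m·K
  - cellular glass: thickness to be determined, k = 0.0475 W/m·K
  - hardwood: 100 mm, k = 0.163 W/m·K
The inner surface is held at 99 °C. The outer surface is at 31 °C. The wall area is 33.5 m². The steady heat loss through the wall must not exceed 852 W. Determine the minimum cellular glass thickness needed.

L ≈ 97.9 mm

Thermal resistances in series:
R_copper = L/(kA) = 0.0032/(394×33.5) = 2.424×10^-7 K/W
R_hardwood = L/(kA) = 0.1/(0.163×33.5) = 0.01831 K/W
Sum of the known resistances R_other = 0.01831 K/W
Required total resistance R_tot = ΔT/Q_allow = 68/852 = 0.07981 K/W
R_cellular glass = R_tot − R_other = 0.0615 K/W
L = R·k·A = 0.0615×0.0475×33.5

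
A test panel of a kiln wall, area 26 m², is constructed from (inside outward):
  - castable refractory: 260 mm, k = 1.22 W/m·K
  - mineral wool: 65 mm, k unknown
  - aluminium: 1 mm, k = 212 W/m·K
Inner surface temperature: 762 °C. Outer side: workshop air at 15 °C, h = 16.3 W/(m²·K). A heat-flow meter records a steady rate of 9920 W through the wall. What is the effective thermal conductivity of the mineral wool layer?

k ≈ 0.0386 W/(m·K)

Using the resistance-network approach (series):
R_castable refractory = L/(kA) = 0.26/(1.22×26) = 0.008197 K/W
R_aluminium = L/(kA) = 0.001/(212×26) = 1.814×10^-7 K/W
R_outer film = 1/(h_o·A) = 1/(16.3×26) = 0.00236 K/W
Sum of known resistances R_other = 0.01056 K/W
Total R = ΔT/Q = 747/9920 = 0.0753 K/W
R_mineral wool = R_total − R_other = 0.06475 K/W
k = L/(R·A) = 0.065/(0.06475×26)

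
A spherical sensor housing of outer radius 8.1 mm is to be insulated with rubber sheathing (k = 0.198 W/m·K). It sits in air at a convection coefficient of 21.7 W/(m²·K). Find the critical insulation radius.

r_cr ≈ 18.2 mm

For a sphere r_cr = 2k/h = 2×0.198/21.7
r_cr = 18.2 mm; since the bare radius (8.1 mm) is below r_cr, adding a thin layer of insulation will *increase* heat loss.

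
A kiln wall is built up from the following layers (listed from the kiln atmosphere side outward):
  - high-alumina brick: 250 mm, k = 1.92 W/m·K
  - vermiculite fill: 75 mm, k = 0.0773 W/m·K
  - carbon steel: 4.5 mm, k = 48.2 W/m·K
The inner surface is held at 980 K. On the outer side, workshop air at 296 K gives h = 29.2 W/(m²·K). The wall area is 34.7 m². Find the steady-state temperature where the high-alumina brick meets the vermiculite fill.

Model the wall as resistances in series:
R_high-alumina brick = L/(kA) = 0.25/(1.92×34.7) = 0.003752 K/W
R_vermiculite fill = L/(kA) = 0.075/(0.0773×34.7) = 0.02796 K/W
R_carbon steel = L/(kA) = 0.0045/(48.2×34.7) = 2.691×10^-6 K/W
R_outer film = 1/(h_o·A) = 1/(29.2×34.7) = 9.869×10^-4 K/W
R_total = 0.0327 K/W;  Q = ΔT/R_total = 684/0.0327 = 20920 W
T_interface = T_inner − Q·ΣR(inner→interface) = 980 − 20900×0.003752

T ≈ 902 K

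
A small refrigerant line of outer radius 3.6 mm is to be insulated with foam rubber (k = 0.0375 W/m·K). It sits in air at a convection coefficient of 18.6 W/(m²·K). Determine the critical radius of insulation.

For a cylinder r_cr = k/h = 0.0375/18.6
r_cr = 2.02 mm; since the bare radius (3.6 mm) is above r_cr, any added insulation will reduce heat loss.

r_cr ≈ 2.02 mm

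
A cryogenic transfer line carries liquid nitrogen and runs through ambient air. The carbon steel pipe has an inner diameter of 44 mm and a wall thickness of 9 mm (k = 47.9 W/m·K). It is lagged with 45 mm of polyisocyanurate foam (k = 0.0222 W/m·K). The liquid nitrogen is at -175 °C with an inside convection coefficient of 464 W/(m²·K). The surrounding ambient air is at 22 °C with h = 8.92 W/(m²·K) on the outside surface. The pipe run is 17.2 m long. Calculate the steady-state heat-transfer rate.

Treating each annulus and film as a series resistance:
R_inner film = 1/(h_i·2πr₁L) = 1/(464×2π×0.022×17.2) = 9.065×10^-4 K/W
R_carbon steel pipe wall = ln(31/22)/(2π×47.9×17.2) = 6.625×10^-5 K/W
R_polyisocyanurate foam = ln(76/31)/(2π×0.0222×17.2) = 0.3738 K/W
R_outer film = 1/(h_o·2πr_oL) = 1/(8.92×2π×0.076×17.2) = 0.01365 K/W
R_total = 0.3884 K/W
Q = ΔT/R_total = 197/0.3884

Q ≈ 507 W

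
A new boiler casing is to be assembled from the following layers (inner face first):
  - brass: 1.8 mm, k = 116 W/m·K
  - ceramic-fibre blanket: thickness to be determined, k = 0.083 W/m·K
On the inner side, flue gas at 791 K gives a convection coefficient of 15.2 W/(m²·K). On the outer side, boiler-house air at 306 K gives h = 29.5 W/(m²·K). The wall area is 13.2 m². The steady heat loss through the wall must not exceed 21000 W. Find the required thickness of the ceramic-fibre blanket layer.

L ≈ 17 mm

Using the resistance-network approach (series):
R_inner film = 1/(h_i·A) = 1/(15.2×13.2) = 0.004984 K/W
R_brass = L/(kA) = 0.0018/(116×13.2) = 1.176×10^-6 K/W
R_outer film = 1/(h_o·A) = 1/(29.5×13.2) = 0.002568 K/W
Sum of the known resistances R_other = 0.007553 K/W
Required total resistance R_tot = ΔT/Q_allow = 485/21000 = 0.0231 K/W
R_ceramic-fibre blanket = R_tot − R_other = 0.01554 K/W
L = R·k·A = 0.01554×0.083×13.2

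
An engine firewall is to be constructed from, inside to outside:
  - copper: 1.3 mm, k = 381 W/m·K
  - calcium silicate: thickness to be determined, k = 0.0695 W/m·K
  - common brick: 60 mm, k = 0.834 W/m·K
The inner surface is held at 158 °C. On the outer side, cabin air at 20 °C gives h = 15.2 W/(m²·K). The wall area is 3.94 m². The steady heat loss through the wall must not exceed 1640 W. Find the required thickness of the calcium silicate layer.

L ≈ 13.5 mm

Model the wall as resistances in series:
R_copper = L/(kA) = 0.0013/(381×3.94) = 8.66×10^-7 K/W
R_common brick = L/(kA) = 0.06/(0.834×3.94) = 0.01826 K/W
R_outer film = 1/(h_o·A) = 1/(15.2×3.94) = 0.0167 K/W
Sum of the known resistances R_other = 0.03496 K/W
Required total resistance R_tot = ΔT/Q_allow = 138/1640 = 0.08415 K/W
R_calcium silicate = R_tot − R_other = 0.04919 K/W
L = R·k·A = 0.04919×0.0695×3.94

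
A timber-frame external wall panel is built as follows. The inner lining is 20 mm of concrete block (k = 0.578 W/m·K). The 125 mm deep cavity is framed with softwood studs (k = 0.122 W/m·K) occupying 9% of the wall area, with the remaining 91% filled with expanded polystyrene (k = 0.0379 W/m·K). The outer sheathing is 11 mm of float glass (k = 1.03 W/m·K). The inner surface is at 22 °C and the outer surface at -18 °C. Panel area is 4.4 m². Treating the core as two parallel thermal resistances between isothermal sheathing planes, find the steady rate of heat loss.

Sheathing layers in series; stud and cavity paths in parallel between them.
R_inner = 0.02/(0.578×4.4) = 0.007864 K/W
R_stud  = 0.125/(0.122×0.09×4.4) = 2.587 K/W
R_cav   = 0.125/(0.0379×0.91×4.4) = 0.8237 K/W
1/R_core = 1/R_stud + 1/R_cav → R_core = 0.6248 K/W
R_outer = 0.011/(1.03×4.4) = 0.002427 K/W
R_total = 0.6351 K/W
Q = ΔT/R_total = 40/0.6351

Q ≈ 63 W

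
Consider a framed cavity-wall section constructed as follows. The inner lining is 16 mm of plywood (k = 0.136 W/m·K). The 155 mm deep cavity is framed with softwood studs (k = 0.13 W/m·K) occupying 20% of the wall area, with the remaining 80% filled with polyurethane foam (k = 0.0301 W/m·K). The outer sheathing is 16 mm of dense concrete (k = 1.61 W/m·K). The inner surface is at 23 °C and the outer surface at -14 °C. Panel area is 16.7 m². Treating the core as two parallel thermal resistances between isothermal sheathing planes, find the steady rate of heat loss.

Sheathing layers in series; stud and cavity paths in parallel between them.
R_inner = 0.016/(0.136×16.7) = 0.007045 K/W
R_stud  = 0.155/(0.13×0.2×16.7) = 0.357 K/W
R_cav   = 0.155/(0.0301×0.8×16.7) = 0.3854 K/W
1/R_core = 1/R_stud + 1/R_cav → R_core = 0.1853 K/W
R_outer = 0.016/(1.61×16.7) = 5.951×10^-4 K/W
R_total = 0.193 K/W
Q = ΔT/R_total = 37/0.193

Q ≈ 192 W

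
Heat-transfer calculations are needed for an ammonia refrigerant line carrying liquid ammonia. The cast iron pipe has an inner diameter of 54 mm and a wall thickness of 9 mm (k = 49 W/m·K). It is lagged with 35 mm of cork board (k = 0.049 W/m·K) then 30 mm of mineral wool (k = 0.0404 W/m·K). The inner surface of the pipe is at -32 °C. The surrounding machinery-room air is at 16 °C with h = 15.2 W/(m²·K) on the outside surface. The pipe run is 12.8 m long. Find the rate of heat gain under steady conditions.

Q ≈ 166 W

Radial resistances (cylindrical: R_cond = ln(r_o/r_i)/(2πkL), R_conv = 1/(h·2πrL)):
R_cast iron pipe wall = ln(36/27)/(2π×49×12.8) = 7.3×10^-5 K/W
R_cork board = ln(71/36)/(2π×0.049×12.8) = 0.1723 K/W
R_mineral wool = ln(101/71)/(2π×0.0404×12.8) = 0.1085 K/W
R_outer film = 1/(h_o·2πr_oL) = 1/(15.2×2π×0.101×12.8) = 0.008099 K/W
R_total = 0.289 K/W
Q = ΔT/R_total = 48/0.289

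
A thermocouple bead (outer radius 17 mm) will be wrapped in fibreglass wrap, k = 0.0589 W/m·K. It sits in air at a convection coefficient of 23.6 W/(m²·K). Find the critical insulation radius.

For a sphere r_cr = 2k/h = 2×0.0589/23.6
r_cr = 4.99 mm; since the bare radius (17 mm) is above r_cr, any added insulation will reduce heat loss.

r_cr ≈ 4.99 mm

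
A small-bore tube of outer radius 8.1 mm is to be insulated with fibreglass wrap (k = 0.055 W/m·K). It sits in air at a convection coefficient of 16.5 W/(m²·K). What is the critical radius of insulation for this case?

r_cr ≈ 3.33 mm

For a cylinder r_cr = k/h = 0.055/16.5
r_cr = 3.33 mm; since the bare radius (8.1 mm) is above r_cr, any added insulation will reduce heat loss.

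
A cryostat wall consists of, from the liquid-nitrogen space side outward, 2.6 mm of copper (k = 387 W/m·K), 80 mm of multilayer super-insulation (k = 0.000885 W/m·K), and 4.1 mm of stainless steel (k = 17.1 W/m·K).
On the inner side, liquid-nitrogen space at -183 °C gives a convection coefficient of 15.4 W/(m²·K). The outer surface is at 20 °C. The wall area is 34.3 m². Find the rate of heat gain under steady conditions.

Q ≈ 77 W

Thermal resistances in series:
R_inner film = 1/(h_i·A) = 1/(15.4×34.3) = 0.001893 K/W
R_copper = L/(kA) = 0.0026/(387×34.3) = 1.959×10^-7 K/W
R_multilayer super-insulation = L/(kA) = 0.08/(0.000885×34.3) = 2.635 K/W
R_stainless steel = L/(kA) = 0.0041/(17.1×34.3) = 6.99×10^-6 K/W
R_total = 2.637 K/W
Q = ΔT / R_total = 203 / 2.637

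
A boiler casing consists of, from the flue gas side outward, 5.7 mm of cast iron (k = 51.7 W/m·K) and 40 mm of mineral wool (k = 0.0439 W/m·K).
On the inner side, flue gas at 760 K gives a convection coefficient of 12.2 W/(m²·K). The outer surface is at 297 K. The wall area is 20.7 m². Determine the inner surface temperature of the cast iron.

T ≈ 722 K

Using the resistance-network approach (series):
R_inner film = 1/(h_i·A) = 1/(12.2×20.7) = 0.00396 K/W
R_cast iron = L/(kA) = 0.0057/(51.7×20.7) = 5.326×10^-6 K/W
R_mineral wool = L/(kA) = 0.04/(0.0439×20.7) = 0.04402 K/W
R_total = 0.04798 K/W;  Q = ΔT/R_total = 463/0.04798 = 9649 W
T_interface = T_inner − Q·ΣR(inner→interface) = 760 − 9650×0.00396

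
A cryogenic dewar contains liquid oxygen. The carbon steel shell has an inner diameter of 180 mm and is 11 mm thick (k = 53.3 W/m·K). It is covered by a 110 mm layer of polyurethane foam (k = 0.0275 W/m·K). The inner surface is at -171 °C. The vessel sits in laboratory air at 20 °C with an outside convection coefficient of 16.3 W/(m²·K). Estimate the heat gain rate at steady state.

Q ≈ 12.7 W

Each spherical layer contributes R = (1/r_i − 1/r_o)/(4πk):
R_carbon steel shell = (1/0.09 − 1/0.101)/(4π×53.3) = 0.001807 K/W
R_polyurethane foam = (1/0.101 − 1/0.211)/(4π×0.0275) = 14.94 K/W
R_outer film = 1/(h·4πr_o²) = 1/(16.3×4π×0.211²) = 0.1097 K/W
R_total = 15.05 K/W
Q = ΔT/R_total = 191/15.05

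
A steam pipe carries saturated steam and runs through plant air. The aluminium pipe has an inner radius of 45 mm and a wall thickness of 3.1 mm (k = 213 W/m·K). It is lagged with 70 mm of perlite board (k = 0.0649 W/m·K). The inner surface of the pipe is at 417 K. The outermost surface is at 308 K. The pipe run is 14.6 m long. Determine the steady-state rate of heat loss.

Cylindrical conduction, so R = ln(r₂/r₁)/(2πkL) per layer, in series:
R_aluminium pipe wall = ln(48.1/45)/(2π×213×14.6) = 3.409×10^-6 K/W
R_perlite board = ln(118.1/48.1)/(2π×0.0649×14.6) = 0.1509 K/W
R_total = 0.1509 K/W
Q = ΔT/R_total = 109/0.1509

Q ≈ 722 W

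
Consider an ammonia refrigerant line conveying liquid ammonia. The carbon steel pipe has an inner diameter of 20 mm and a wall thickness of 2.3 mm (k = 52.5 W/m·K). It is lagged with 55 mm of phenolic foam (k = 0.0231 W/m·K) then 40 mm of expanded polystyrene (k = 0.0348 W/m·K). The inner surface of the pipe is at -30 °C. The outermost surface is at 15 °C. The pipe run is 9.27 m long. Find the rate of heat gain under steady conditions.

Cylindrical conduction, so R = ln(r₂/r₁)/(2πkL) per layer, in series:
R_carbon steel pipe wall = ln(12.3/10)/(2π×52.5×9.27) = 6.77×10^-5 K/W
R_phenolic foam = ln(67.3/12.3)/(2π×0.0231×9.27) = 1.263 K/W
R_expanded polystyrene = ln(107.3/67.3)/(2π×0.0348×9.27) = 0.2301 K/W
R_total = 1.493 K/W
Q = ΔT/R_total = 45/1.493

Q ≈ 30.1 W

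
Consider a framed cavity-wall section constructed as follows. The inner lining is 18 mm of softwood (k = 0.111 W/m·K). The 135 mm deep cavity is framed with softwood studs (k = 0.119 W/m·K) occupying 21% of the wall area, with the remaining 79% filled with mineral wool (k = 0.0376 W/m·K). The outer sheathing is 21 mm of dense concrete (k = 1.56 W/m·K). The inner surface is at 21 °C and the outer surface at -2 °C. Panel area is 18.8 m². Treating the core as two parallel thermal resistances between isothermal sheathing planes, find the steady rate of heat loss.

Q ≈ 164 W

Sheathing layers in series; stud and cavity paths in parallel between them.
R_inner = 0.018/(0.111×18.8) = 0.008626 K/W
R_stud  = 0.135/(0.119×0.21×18.8) = 0.2873 K/W
R_cav   = 0.135/(0.0376×0.79×18.8) = 0.2417 K/W
1/R_core = 1/R_stud + 1/R_cav → R_core = 0.1313 K/W
R_outer = 0.021/(1.56×18.8) = 7.16×10^-4 K/W
R_total = 0.1406 K/W
Q = ΔT/R_total = 23/0.1406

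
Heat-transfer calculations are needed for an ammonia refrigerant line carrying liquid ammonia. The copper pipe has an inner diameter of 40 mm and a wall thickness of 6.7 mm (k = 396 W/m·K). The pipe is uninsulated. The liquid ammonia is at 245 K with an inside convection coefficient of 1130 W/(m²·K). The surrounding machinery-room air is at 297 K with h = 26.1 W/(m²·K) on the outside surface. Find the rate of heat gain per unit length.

Radial resistances (cylindrical: R_cond = ln(r_o/r_i)/(2πkL), R_conv = 1/(h·2πrL)):
R_inner film = 1/(h_i·2πr₁L) = 1/(1130×2π×0.02×1) = 0.007042 K/W
R_copper pipe wall = ln(26.7/20)/(2π×396×1) = 1.161×10^-4 K/W
R_outer film = 1/(h_o·2πr_oL) = 1/(26.1×2π×0.0267×1) = 0.2284 K/W
R_total = 0.2355 K/W
Q = ΔT/R_total = 52/0.2355

q′ ≈ 221 W/m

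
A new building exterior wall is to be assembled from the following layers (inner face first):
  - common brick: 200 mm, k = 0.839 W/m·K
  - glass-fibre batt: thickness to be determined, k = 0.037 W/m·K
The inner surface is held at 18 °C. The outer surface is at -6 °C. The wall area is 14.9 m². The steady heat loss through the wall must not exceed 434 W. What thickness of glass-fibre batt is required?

Model the wall as resistances in series:
R_common brick = L/(kA) = 0.2/(0.839×14.9) = 0.016 K/W
Sum of the known resistances R_other = 0.016 K/W
Required total resistance R_tot = ΔT/Q_allow = 24/434 = 0.0553 K/W
R_glass-fibre batt = R_tot − R_other = 0.0393 K/W
L = R·k·A = 0.0393×0.037×14.9

L ≈ 21.7 mm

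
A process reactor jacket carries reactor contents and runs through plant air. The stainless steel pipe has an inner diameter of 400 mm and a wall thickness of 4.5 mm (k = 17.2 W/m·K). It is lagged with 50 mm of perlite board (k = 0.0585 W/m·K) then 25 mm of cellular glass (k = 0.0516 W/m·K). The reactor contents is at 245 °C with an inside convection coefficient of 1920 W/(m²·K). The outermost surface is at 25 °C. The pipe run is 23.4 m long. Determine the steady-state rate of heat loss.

Q ≈ 5820 W

Treating each annulus and film as a series resistance:
R_inner film = 1/(h_i·2πr₁L) = 1/(1920×2π×0.2×23.4) = 1.771×10^-5 K/W
R_stainless steel pipe wall = ln(204.5/200)/(2π×17.2×23.4) = 8.799×10^-6 K/W
R_perlite board = ln(254.5/204.5)/(2π×0.0585×23.4) = 0.02543 K/W
R_cellular glass = ln(279.5/254.5)/(2π×0.0516×23.4) = 0.01235 K/W
R_total = 0.03781 K/W
Q = ΔT/R_total = 220/0.03781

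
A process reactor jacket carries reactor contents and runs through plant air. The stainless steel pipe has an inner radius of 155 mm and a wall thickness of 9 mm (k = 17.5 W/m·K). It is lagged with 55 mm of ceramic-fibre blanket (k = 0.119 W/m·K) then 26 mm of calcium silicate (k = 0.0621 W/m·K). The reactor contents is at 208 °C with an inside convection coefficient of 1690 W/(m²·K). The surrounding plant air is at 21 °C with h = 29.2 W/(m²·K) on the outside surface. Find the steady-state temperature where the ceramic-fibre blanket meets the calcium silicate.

T ≈ 104 °C

Radial resistances (cylindrical: R_cond = ln(r_o/r_i)/(2πkL), R_conv = 1/(h·2πrL)):
R_inner film = 1/(h_i·2πr₁L) = 1/(1690×2π×0.155×1) = 6.076×10^-4 K/W
R_stainless steel pipe wall = ln(164/155)/(2π×17.5×1) = 5.133×10^-4 K/W
R_ceramic-fibre blanket = ln(219/164)/(2π×0.119×1) = 0.3868 K/W
R_calcium silicate = ln(245/219)/(2π×0.0621×1) = 0.2875 K/W
R_outer film = 1/(h_o·2πr_oL) = 1/(29.2×2π×0.245×1) = 0.02225 K/W
R_total = 0.6977 K/W
Q = ΔT/R_total = 187/0.6977
Q = 268 W/m
T_interface = T_inner − Q·ΣR(inner→interface) = 208 − 268×0.3879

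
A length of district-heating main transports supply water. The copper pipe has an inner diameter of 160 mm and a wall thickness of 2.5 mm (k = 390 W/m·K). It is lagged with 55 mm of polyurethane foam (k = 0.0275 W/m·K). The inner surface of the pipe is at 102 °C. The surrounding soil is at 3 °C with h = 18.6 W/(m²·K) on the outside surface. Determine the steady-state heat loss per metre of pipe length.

Per-layer cylindrical resistances, series-summed:
R_copper pipe wall = ln(82.5/80)/(2π×390×1) = 1.256×10^-5 K/W
R_polyurethane foam = ln(137.5/82.5)/(2π×0.0275×1) = 2.956 K/W
R_outer film = 1/(h_o·2πr_oL) = 1/(18.6×2π×0.1375×1) = 0.06223 K/W
R_total = 3.019 K/W
Q = ΔT/R_total = 99/3.019

q′ ≈ 32.8 W/m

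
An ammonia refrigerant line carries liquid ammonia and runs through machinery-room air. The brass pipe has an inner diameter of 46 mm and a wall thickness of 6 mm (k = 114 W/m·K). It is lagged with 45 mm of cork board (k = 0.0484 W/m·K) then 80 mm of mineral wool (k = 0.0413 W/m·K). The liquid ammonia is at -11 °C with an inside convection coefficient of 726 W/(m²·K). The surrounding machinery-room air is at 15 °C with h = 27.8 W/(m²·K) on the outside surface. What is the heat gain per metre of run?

q′ ≈ 4.37 W/m

Cylindrical conduction, so R = ln(r₂/r₁)/(2πkL) per layer, in series:
R_inner film = 1/(h_i·2πr₁L) = 1/(726×2π×0.023×1) = 0.009531 K/W
R_brass pipe wall = ln(29/23)/(2π×114×1) = 3.236×10^-4 K/W
R_cork board = ln(74/29)/(2π×0.0484×1) = 3.08 K/W
R_mineral wool = ln(154/74)/(2π×0.0413×1) = 2.824 K/W
R_outer film = 1/(h_o·2πr_oL) = 1/(27.8×2π×0.154×1) = 0.03718 K/W
R_total = 5.952 K/W
Q = ΔT/R_total = 26/5.952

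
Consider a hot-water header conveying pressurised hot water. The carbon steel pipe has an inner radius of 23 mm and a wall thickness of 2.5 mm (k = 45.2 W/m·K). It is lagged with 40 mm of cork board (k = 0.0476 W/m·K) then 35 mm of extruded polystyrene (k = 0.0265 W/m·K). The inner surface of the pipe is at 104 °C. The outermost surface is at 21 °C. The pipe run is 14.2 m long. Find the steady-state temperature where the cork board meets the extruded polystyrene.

T ≈ 58.3 °C

Per-layer cylindrical resistances, series-summed:
R_carbon steel pipe wall = ln(25.5/23)/(2π×45.2×14.2) = 2.559×10^-5 K/W
R_cork board = ln(65.5/25.5)/(2π×0.0476×14.2) = 0.2221 K/W
R_extruded polystyrene = ln(100.5/65.5)/(2π×0.0265×14.2) = 0.1811 K/W
R_total = 0.4032 K/W
Q = ΔT/R_total = 83/0.4032
Q = 206 W
T_interface = T_inner − Q·ΣR(inner→interface) = 104 − 206×0.2222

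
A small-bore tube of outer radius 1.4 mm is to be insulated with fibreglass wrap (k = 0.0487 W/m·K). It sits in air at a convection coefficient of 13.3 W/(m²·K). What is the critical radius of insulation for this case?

For a cylinder r_cr = k/h = 0.0487/13.3
r_cr = 3.66 mm; since the bare radius (1.4 mm) is below r_cr, adding a thin layer of insulation will *increase* heat loss.

r_cr ≈ 3.66 mm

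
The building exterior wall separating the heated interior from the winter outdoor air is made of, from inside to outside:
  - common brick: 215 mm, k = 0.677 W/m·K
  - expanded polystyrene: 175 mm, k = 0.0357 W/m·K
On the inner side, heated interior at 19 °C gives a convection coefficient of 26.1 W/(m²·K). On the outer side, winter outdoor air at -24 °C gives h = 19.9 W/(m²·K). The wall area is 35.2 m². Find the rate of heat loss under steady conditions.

Treating each layer as a thermal resistance in series:
R_inner film = 1/(h_i·A) = 1/(26.1×35.2) = 0.001088 K/W
R_common brick = L/(kA) = 0.215/(0.677×35.2) = 0.009022 K/W
R_expanded polystyrene = L/(kA) = 0.175/(0.0357×35.2) = 0.1393 K/W
R_outer film = 1/(h_o·A) = 1/(19.9×35.2) = 0.001428 K/W
R_total = 0.1508 K/W
Q = ΔT / R_total = 43 / 0.1508

Q ≈ 285 W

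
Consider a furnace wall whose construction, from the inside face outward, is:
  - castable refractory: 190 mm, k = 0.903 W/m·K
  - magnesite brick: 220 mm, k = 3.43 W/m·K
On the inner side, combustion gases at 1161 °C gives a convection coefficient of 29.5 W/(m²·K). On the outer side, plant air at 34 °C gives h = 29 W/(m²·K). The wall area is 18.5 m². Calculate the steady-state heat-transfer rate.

Series thermal resistances:
R_inner film = 1/(h_i·A) = 1/(29.5×18.5) = 0.001832 K/W
R_castable refractory = L/(kA) = 0.19/(0.903×18.5) = 0.01137 K/W
R_magnesite brick = L/(kA) = 0.22/(3.43×18.5) = 0.003467 K/W
R_outer film = 1/(h_o·A) = 1/(29×18.5) = 0.001864 K/W
R_total = 0.01854 K/W
Q = ΔT / R_total = 1127 / 0.01854

Q ≈ 60800 W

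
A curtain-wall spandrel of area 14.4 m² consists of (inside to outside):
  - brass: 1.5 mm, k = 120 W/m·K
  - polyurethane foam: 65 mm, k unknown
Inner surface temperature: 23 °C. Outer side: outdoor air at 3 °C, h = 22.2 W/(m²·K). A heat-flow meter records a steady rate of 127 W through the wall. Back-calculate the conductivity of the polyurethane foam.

Model the wall as resistances in series:
R_brass = L/(kA) = 0.0015/(120×14.4) = 8.681×10^-7 K/W
R_outer film = 1/(h_o·A) = 1/(22.2×14.4) = 0.003128 K/W
Sum of known resistances R_other = 0.003129 K/W
Total R = ΔT/Q = 20/127 = 0.1575 K/W
R_polyurethane foam = R_total − R_other = 0.1544 K/W
k = L/(R·A) = 0.065/(0.1544×14.4)

k ≈ 0.0292 W/(m·K)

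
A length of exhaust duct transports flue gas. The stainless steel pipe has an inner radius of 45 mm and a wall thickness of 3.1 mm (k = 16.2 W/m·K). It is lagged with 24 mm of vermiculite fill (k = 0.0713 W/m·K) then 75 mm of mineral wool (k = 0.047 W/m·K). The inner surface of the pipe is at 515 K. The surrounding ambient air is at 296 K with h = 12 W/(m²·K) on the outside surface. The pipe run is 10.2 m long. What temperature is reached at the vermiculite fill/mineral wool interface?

For a radial system each layer contributes R = ln(r_out/r_in)/(2πkL); films add R = 1/(hA).
R_stainless steel pipe wall = ln(48.1/45)/(2π×16.2×10.2) = 6.417×10^-5 K/W
R_vermiculite fill = ln(72.1/48.1)/(2π×0.0713×10.2) = 0.08858 K/W
R_mineral wool = ln(147.1/72.1)/(2π×0.047×10.2) = 0.2367 K/W
R_outer film = 1/(h_o·2πr_oL) = 1/(12×2π×0.1471×10.2) = 0.008839 K/W
R_total = 0.3342 K/W
Q = ΔT/R_total = 219/0.3342
Q = 655 W
T_interface = T_inner − Q·ΣR(inner→interface) = 515 − 655×0.08865

T ≈ 457 K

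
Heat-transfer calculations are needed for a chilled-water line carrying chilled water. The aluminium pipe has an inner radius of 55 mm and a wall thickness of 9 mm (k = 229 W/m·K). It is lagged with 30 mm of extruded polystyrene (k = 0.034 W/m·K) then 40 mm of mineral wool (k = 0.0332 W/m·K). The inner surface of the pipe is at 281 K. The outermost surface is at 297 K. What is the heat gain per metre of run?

For a radial system each layer contributes R = ln(r_out/r_in)/(2πkL); films add R = 1/(hA).
R_aluminium pipe wall = ln(64/55)/(2π×229×1) = 1.053×10^-4 K/W
R_extruded polystyrene = ln(94/64)/(2π×0.034×1) = 1.799 K/W
R_mineral wool = ln(134/94)/(2π×0.0332×1) = 1.7 K/W
R_total = 3.499 K/W
Q = ΔT/R_total = 16/3.499

q′ ≈ 4.57 W/m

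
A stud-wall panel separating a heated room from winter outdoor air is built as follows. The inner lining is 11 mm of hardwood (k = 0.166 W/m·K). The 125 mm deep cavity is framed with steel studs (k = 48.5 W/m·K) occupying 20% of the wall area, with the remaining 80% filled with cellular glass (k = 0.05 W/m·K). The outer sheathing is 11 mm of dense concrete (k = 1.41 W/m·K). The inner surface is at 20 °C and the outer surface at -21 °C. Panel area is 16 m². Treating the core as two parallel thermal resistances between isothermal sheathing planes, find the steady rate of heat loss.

Sheathing layers in series; stud and cavity paths in parallel between them.
R_inner = 0.011/(0.166×16) = 0.004142 K/W
R_stud  = 0.125/(48.5×0.2×16) = 8.054×10^-4 K/W
R_cav   = 0.125/(0.05×0.8×16) = 0.1953 K/W
1/R_core = 1/R_stud + 1/R_cav → R_core = 8.021×10^-4 K/W
R_outer = 0.011/(1.41×16) = 4.876×10^-4 K/W
R_total = 0.005431 K/W
Q = ΔT/R_total = 41/0.005431

Q ≈ 7550 W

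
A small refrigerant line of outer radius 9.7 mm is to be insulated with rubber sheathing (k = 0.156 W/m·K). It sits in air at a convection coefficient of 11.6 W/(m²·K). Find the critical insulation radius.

For a cylinder r_cr = k/h = 0.156/11.6
r_cr = 13.4 mm; since the bare radius (9.7 mm) is below r_cr, adding a thin layer of insulation will *increase* heat loss.

r_cr ≈ 13.4 mm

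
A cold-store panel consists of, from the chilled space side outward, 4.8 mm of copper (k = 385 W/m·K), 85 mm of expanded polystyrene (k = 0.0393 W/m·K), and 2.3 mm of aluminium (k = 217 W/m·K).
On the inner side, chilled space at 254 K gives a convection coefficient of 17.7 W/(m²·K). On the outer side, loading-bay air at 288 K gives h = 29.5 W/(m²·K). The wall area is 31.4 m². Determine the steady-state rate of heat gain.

Q ≈ 474 W

Using the resistance-network approach (series):
R_inner film = 1/(h_i·A) = 1/(17.7×31.4) = 0.001799 K/W
R_copper = L/(kA) = 0.0048/(385×31.4) = 3.971×10^-7 K/W
R_expanded polystyrene = L/(kA) = 0.085/(0.0393×31.4) = 0.06888 K/W
R_aluminium = L/(kA) = 0.0023/(217×31.4) = 3.376×10^-7 K/W
R_outer film = 1/(h_o·A) = 1/(29.5×31.4) = 0.00108 K/W
R_total = 0.07176 K/W
Q = ΔT / R_total = 34 / 0.07176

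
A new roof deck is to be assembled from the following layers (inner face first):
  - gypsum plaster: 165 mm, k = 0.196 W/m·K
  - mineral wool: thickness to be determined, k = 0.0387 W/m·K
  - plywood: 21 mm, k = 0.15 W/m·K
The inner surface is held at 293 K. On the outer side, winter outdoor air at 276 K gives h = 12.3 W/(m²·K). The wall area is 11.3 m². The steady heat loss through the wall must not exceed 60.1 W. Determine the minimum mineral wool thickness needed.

Model the wall as resistances in series:
R_gypsum plaster = L/(kA) = 0.165/(0.196×11.3) = 0.0745 K/W
R_plywood = L/(kA) = 0.021/(0.15×11.3) = 0.01239 K/W
R_outer film = 1/(h_o·A) = 1/(12.3×11.3) = 0.007195 K/W
Sum of the known resistances R_other = 0.09408 K/W
Required total resistance R_tot = ΔT/Q_allow = 17/60.1 = 0.2829 K/W
R_mineral wool = R_tot − R_other = 0.1888 K/W
L = R·k·A = 0.1888×0.0387×11.3

L ≈ 82.6 mm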